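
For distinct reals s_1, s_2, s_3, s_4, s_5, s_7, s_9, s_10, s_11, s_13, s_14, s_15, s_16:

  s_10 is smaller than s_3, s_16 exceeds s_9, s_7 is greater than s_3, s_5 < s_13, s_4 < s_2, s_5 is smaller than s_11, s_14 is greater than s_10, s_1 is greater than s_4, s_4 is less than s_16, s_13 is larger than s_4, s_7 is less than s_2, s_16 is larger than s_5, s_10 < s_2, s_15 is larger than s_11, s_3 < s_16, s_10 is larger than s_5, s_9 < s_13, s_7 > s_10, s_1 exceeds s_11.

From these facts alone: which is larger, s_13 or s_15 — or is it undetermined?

undetermined

Following every chain through s_15: below s_15 we get s_5, s_11.
s_13 is not reached, and no chain runs the other way from s_13 to s_15.
So the given relations leave the order of s_15 and s_13 undetermined.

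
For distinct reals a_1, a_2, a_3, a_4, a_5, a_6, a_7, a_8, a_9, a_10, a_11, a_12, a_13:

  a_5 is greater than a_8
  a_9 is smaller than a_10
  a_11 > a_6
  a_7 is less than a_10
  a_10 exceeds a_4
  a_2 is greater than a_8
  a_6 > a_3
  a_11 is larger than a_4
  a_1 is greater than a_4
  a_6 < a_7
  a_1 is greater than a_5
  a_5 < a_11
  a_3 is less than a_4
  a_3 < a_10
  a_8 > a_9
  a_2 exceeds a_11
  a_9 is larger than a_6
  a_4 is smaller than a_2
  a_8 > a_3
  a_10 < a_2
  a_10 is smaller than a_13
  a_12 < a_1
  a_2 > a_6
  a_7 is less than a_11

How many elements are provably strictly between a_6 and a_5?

2

The relations place a_6 below a_5. An element lies strictly between them when it is forced above a_6 and also forced below a_5.
Above a_6: {a_7, a_9, a_8, a_10, a_11, a_2, a_1, a_13}. Below a_5: {a_3, a_9, a_8}.
Intersection: {a_9, a_8} — 2.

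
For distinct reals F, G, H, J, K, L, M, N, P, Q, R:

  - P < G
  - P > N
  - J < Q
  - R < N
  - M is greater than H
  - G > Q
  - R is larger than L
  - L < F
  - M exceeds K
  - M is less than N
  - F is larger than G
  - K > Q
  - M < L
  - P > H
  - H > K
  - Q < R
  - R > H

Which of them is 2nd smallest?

The consecutive relations fix a unique order: J < Q < K < H < M < L < R < N < P < G < F.
Counting 2 from the smallest end gives Q.

Q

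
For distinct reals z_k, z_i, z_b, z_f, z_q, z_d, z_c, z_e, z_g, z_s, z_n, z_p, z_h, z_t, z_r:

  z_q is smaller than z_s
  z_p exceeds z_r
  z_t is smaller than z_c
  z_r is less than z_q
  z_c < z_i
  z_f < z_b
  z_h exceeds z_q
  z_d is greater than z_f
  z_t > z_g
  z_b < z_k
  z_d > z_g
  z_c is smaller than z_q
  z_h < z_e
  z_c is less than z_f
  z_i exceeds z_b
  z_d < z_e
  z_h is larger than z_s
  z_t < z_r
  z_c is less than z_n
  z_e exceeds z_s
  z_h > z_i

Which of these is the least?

z_g

z_t is not least since z_g < z_t; z_c is not least since z_t < z_c; z_f is not least since z_c < z_f; z_r is not least since z_t < z_r; z_q is not least since z_c < z_q; z_b is not least since z_f < z_b; z_i is not least since z_c < z_i; z_d is not least since z_g < z_d; z_p is not least since z_r < z_p; z_k is not least since z_b < z_k; z_s is not least since z_q < z_s; z_h is not least since z_q < z_h; z_e is not least since z_h < z_e; z_n is not least since z_c < z_n.
Only z_g has nothing below it, so z_g is the least.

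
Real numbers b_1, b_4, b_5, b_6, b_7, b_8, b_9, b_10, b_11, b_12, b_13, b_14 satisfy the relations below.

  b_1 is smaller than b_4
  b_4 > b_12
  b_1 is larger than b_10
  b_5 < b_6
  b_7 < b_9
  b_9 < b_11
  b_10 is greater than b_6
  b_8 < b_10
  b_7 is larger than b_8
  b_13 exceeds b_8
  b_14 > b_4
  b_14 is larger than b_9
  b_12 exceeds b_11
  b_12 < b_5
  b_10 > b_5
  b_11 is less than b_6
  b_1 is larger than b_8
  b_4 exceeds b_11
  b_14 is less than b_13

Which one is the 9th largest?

b_11

Piecing the relations together gives one ordering: b_8 < b_7 < b_9 < b_11 < b_12 < b_5 < b_6 < b_10 < b_1 < b_4 < b_14 < b_13.
Counting 9 from the largest end gives b_11.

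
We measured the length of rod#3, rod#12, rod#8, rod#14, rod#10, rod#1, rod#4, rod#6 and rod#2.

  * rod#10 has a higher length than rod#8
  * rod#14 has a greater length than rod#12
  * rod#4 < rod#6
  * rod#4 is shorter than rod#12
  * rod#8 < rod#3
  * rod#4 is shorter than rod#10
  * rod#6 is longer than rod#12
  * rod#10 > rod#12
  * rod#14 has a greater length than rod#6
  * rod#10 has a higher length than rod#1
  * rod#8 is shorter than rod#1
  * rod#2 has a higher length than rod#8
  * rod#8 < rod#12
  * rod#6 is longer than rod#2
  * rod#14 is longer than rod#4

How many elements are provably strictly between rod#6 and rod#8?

Chaining upward from rod#8 reaches: rod#1, rod#12, rod#3, rod#2, rod#10, rod#14.
Chaining downward from rod#6 reaches: rod#4, rod#12, rod#2.
Strictly between rod#8 and rod#6 are those in both lists: rod#12, rod#2 — 2 elements.

2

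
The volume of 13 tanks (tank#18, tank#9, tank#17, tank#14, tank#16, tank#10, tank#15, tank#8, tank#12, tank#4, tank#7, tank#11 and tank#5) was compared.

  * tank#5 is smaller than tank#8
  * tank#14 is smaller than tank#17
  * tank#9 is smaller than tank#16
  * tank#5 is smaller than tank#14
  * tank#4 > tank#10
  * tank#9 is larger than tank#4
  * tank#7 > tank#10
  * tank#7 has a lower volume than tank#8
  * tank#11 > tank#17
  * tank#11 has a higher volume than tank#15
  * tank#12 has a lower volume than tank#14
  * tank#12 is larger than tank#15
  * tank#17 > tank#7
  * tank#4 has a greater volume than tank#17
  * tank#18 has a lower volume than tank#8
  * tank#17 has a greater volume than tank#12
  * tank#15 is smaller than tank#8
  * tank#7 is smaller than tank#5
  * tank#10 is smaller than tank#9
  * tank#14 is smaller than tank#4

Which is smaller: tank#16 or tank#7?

The relevant relations are tank#7 < tank#5; tank#5 < tank#14; tank#14 < tank#17; tank#17 < tank#4; tank#4 < tank#9; tank#9 < tank#16.
Chaining these gives tank#7 < tank#5 < tank#14 < tank#17 < tank#4 < tank#9 < tank#16.
So tank#7 < tank#16; tank#7 is the smaller of the two.

tank#7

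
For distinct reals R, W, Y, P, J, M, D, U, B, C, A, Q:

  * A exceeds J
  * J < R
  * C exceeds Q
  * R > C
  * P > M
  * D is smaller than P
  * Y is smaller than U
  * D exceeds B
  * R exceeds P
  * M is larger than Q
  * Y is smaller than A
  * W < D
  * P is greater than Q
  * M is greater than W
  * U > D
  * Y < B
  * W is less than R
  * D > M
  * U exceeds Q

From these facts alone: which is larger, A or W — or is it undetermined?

undetermined

Following every chain through W: above W we get M, D, P, R, U.
A is not reached, and no chain runs the other way from A to W.
So the given relations leave the order of W and A undetermined.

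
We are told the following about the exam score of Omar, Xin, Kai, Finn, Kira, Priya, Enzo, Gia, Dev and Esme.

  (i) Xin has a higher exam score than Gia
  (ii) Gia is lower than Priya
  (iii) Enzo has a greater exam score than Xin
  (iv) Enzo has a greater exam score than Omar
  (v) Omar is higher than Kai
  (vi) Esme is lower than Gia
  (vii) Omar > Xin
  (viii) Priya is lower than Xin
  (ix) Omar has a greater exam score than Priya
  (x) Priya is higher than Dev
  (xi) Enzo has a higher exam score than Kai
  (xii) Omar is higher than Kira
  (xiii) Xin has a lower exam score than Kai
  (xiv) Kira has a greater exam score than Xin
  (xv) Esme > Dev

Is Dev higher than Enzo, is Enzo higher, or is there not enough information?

Link the given pairs in sequence: Dev < Esme; Esme < Gia; Gia < Priya; Priya < Xin; Xin < Kira; Kira < Omar; Omar < Enzo.
Together: Dev < Esme < Gia < Priya < Xin < Kira < Omar < Enzo.
So Enzo is higher.

Enzo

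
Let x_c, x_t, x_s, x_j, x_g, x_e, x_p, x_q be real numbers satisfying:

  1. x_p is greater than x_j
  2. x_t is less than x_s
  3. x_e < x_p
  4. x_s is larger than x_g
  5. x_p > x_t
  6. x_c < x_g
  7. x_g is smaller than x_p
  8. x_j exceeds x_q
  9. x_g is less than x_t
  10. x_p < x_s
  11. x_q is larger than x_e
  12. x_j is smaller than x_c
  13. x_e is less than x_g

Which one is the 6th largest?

Piecing the relations together gives one ordering: x_e < x_q < x_j < x_c < x_g < x_t < x_p < x_s.
Counting 6 from the largest end gives x_j.

x_j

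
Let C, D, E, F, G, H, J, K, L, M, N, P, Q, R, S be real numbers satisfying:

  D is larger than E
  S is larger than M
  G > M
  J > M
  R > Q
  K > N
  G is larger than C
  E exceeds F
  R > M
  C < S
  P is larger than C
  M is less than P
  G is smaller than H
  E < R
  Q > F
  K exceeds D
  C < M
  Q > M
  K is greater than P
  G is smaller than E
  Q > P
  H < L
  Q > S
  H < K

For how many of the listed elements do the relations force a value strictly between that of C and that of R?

6

Chaining upward from C reaches: M, G, H, E, S, J, D, P, Q, L, K.
Chaining downward from R reaches: F, M, G, E, S, P, Q.
Strictly between C and R are those in both lists: M, G, E, S, P, Q — 6 elements.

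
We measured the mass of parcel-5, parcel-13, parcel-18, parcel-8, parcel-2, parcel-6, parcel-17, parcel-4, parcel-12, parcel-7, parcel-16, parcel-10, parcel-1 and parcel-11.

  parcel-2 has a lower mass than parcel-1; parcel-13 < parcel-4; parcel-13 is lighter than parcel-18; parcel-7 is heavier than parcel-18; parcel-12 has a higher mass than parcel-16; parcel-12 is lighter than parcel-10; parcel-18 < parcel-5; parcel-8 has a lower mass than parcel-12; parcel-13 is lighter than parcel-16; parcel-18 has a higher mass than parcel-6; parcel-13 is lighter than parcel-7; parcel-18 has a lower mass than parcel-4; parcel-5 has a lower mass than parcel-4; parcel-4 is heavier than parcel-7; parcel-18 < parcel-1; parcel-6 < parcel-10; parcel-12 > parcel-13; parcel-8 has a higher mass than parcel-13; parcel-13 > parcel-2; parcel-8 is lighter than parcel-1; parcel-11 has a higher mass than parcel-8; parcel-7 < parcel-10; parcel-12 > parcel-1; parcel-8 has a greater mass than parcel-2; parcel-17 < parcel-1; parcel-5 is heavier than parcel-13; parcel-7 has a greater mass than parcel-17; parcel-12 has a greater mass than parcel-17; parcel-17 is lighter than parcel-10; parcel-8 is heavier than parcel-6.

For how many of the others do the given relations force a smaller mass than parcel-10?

From parcel-10 the given relations immediately reach parcel-17, parcel-6, parcel-7, parcel-12.
From those, parcel-13, parcel-18, parcel-8, parcel-1, parcel-16 — 9 in total.
From those, parcel-2 — 10 in total.
Nothing else is reachable below parcel-10; 10 in all.

10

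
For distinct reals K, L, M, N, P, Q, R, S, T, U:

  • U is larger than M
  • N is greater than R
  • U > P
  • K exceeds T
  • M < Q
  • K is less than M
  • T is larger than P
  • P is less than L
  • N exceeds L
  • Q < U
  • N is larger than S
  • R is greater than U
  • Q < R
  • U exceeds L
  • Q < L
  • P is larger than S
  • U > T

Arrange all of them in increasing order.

Nothing is placed below S, so it is least; from there S < P; P < T; T < K; K < M; M < Q; Q < L; L < U; U < R; R < N, each given directly.

S < P < T < K < M < Q < L < U < R < N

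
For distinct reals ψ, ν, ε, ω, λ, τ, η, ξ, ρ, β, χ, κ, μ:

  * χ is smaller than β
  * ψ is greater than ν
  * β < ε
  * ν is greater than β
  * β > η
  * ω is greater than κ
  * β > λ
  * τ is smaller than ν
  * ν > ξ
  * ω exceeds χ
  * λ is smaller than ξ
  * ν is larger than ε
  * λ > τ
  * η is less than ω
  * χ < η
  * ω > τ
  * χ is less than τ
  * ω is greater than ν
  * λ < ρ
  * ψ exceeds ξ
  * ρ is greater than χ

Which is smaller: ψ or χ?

χ

χ < τ and τ < λ give χ < λ.
With λ < β: χ < τ < λ < β.
Then β < ε extends the chain to ε.
Then ε < ν extends the chain to ν.
Then ν < ψ extends the chain to ψ.
So χ < ψ; χ is the smaller of the two.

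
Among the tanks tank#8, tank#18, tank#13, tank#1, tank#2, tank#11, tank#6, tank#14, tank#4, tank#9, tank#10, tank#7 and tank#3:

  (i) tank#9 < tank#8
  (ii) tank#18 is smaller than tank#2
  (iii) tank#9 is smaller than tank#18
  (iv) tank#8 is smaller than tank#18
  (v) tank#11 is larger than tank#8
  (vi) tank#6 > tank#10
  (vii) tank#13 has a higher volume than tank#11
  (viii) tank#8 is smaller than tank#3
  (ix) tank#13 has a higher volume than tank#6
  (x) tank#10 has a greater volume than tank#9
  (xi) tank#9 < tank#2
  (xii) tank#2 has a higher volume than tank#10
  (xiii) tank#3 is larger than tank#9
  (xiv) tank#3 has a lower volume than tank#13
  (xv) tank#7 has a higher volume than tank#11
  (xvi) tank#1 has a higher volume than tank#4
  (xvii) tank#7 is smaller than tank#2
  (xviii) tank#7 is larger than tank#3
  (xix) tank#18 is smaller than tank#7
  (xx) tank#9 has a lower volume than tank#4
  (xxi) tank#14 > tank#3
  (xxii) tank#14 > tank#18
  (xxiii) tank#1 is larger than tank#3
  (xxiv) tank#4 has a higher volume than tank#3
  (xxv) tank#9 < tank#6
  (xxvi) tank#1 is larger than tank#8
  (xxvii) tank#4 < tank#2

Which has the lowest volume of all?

tank#8 is not least since tank#9 < tank#8; tank#3 is not least since tank#9 < tank#3; tank#4 is not least since tank#9 < tank#4; tank#10 is not least since tank#9 < tank#10; tank#1 is not least since tank#3 < tank#1; tank#11 is not least since tank#8 < tank#11; tank#18 is not least since tank#9 < tank#18; tank#6 is not least since tank#9 < tank#6; tank#7 is not least since tank#18 < tank#7; tank#2 is not least since tank#4 < tank#2; tank#14 is not least since tank#3 < tank#14; tank#13 is not least since tank#11 < tank#13.
Only tank#9 has nothing below it, so tank#9 is the lowest volume.

tank#9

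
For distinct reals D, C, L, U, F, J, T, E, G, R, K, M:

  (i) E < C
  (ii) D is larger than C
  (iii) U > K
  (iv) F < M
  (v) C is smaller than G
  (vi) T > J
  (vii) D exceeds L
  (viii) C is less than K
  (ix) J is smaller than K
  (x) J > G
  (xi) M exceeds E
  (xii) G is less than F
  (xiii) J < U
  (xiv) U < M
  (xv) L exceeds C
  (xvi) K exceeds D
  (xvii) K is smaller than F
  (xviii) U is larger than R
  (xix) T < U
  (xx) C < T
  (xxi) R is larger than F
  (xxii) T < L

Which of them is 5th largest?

K

Piecing the relations together gives one ordering: E < C < G < J < T < L < D < K < F < R < U < M.
Counting 5 from the largest end gives K.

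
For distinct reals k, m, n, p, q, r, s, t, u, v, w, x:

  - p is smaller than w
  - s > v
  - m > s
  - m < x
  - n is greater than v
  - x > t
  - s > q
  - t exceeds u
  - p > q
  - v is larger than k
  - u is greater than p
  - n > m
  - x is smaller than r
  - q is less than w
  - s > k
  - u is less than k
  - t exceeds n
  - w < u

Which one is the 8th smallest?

Piecing the relations together gives one ordering: q < p < w < u < k < v < s < m < n < t < x < r.
The 8th smallest is m.

m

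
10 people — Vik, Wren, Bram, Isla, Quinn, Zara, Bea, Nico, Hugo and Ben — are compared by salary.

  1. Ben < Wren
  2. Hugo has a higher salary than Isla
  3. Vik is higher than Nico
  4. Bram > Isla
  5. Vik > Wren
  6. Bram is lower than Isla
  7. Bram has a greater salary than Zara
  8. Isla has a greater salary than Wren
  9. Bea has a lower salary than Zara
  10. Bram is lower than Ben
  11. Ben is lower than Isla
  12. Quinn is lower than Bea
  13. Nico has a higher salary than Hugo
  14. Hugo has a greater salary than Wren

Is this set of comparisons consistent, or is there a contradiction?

Chaining the given relations yields Bram < Ben < Wren < Isla, so Bram < Isla. But one relation states Isla < Bram. These cannot both hold.

inconsistent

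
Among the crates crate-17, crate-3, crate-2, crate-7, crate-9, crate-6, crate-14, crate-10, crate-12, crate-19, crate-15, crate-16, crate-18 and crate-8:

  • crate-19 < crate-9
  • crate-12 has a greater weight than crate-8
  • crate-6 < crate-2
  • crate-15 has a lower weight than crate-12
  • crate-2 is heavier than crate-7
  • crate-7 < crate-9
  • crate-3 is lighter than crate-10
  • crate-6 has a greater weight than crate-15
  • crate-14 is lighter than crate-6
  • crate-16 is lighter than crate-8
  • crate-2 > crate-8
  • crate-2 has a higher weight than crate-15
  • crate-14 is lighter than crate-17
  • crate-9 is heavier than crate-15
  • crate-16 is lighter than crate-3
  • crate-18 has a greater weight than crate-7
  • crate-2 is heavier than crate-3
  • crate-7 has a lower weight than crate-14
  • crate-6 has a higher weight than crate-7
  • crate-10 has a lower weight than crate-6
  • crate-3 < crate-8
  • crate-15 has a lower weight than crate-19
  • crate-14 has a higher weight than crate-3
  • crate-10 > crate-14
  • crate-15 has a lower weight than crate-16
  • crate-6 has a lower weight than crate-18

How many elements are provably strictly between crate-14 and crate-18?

2

Chaining upward from crate-14 reaches: crate-10, crate-6, crate-17, crate-2.
Chaining downward from crate-18 reaches: crate-15, crate-16, crate-3, crate-7, crate-10, crate-6.
Strictly between crate-14 and crate-18 are those in both lists: crate-10, crate-6 — 2 elements.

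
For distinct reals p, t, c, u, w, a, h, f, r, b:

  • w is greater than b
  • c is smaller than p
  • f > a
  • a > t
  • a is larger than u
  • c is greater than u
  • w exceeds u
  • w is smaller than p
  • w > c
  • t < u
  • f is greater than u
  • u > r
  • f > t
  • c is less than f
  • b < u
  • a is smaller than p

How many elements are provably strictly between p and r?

4

Chaining upward from r reaches: u, c, a, f, w.
Chaining downward from p reaches: t, b, u, c, a, w.
Strictly between r and p are those in both lists: u, c, a, w — 4 elements.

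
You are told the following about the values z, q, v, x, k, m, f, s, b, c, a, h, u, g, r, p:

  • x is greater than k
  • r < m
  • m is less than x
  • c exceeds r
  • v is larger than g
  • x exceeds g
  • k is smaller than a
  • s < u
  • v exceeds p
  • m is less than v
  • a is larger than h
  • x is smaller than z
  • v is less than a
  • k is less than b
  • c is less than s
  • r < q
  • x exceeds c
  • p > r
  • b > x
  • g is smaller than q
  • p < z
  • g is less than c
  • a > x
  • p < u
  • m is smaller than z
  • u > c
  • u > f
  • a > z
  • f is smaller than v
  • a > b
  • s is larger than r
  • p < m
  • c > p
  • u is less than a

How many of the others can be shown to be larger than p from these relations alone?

9

From p the given relations immediately reach c, m, z, u, v.
From those, s, x, a — 8 in total.
From those, b — 9 in total.
No other element is forced above p by the given relations, so the count is 9.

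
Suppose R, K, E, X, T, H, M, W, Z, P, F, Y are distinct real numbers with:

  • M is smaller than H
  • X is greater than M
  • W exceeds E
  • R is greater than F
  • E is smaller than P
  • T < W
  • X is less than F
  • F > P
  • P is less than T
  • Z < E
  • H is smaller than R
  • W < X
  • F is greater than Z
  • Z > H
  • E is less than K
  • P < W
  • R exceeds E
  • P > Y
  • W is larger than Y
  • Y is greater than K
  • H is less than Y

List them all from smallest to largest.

Each adjacent pair is fixed by a given relation: M < H; H < Z; Z < E; E < K; K < Y; Y < P; P < T; T < W; W < X; X < F; F < R. Chaining them end to end gives the full order.

M < H < Z < E < K < Y < P < T < W < X < F < R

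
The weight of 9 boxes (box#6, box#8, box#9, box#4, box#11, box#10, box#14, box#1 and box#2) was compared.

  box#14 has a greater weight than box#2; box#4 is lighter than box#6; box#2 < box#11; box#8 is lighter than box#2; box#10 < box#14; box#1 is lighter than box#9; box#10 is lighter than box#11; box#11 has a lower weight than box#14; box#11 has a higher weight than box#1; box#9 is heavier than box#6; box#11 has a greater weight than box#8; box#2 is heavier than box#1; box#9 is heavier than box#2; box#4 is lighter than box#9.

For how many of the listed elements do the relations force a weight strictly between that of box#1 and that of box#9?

The relations place box#1 below box#9. An element lies strictly between them when it is forced above box#1 and also forced below box#9.
Above box#1: {box#2, box#11, box#14}. Below box#9: {box#8, box#2, box#4, box#6}.
Intersection: {box#2} — 1.

1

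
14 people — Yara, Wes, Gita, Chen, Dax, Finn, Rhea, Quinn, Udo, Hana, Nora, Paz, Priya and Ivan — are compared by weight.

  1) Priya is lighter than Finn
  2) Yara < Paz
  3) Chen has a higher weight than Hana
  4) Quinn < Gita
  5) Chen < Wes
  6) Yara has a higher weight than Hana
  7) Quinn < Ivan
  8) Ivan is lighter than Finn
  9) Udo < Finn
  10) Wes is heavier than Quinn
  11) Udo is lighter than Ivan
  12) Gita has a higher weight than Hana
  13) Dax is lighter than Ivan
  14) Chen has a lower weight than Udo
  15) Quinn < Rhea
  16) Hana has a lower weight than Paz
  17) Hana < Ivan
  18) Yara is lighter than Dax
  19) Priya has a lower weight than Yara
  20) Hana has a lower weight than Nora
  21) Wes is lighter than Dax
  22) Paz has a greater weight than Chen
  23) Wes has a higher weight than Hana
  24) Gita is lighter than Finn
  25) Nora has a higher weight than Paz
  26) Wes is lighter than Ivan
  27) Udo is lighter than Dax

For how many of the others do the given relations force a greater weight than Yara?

5

The elements the relations force above Yara are Dax, Ivan, Paz, Nora, Finn — no chain reaches any other.
That is 5.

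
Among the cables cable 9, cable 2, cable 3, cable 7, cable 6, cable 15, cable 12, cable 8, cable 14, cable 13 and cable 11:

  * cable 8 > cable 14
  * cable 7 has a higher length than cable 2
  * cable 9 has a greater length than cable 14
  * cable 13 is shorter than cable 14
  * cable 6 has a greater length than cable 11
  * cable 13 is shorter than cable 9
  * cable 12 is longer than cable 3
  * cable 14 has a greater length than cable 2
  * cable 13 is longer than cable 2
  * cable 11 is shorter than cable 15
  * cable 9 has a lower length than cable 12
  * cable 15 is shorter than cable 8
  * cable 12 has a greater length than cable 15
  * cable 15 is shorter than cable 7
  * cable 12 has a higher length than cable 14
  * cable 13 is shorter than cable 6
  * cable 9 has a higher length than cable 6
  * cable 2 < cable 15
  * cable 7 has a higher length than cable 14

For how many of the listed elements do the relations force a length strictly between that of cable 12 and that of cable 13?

Chaining upward from cable 13 reaches: cable 14, cable 6, cable 9, cable 7, cable 8.
Chaining downward from cable 12 reaches: cable 11, cable 2, cable 15, cable 14, cable 6, cable 9, cable 3.
Strictly between cable 13 and cable 12 are those in both lists: cable 14, cable 6, cable 9 — 3 elements.

3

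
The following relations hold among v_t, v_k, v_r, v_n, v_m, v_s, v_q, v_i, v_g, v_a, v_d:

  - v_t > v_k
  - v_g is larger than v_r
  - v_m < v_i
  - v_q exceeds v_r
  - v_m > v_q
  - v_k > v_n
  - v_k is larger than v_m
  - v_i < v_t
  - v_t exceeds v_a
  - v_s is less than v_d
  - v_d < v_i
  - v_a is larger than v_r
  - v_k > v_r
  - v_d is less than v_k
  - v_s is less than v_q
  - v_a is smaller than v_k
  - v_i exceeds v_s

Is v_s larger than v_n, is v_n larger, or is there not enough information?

undetermined

Following every chain through v_s: above v_s we get v_d, v_q, v_m, v_i, v_k, v_t.
v_n is not reached, and no chain runs the other way from v_n to v_s.
So the given relations leave the order of v_s and v_n undetermined.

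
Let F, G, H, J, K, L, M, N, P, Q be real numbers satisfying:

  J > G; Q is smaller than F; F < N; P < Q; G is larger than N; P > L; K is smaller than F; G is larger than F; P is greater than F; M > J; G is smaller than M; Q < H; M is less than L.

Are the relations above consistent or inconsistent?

We have Q < F stated directly, yet also F < N < G < J < M < L < P < Q by chaining the others — so F < Q. Contradiction.

inconsistent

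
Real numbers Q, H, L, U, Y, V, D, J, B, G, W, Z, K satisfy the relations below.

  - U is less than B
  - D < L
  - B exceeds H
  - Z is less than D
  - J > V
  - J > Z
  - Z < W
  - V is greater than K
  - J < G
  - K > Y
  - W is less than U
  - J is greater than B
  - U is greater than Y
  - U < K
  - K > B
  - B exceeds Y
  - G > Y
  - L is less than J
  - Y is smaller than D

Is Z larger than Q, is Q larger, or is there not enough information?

Following every chain through Z: above Z we get W, U, D, B, K, L, V, J, G.
Q is not reached, and no chain runs the other way from Q to Z.
So the given relations leave the order of Z and Q undetermined.

undetermined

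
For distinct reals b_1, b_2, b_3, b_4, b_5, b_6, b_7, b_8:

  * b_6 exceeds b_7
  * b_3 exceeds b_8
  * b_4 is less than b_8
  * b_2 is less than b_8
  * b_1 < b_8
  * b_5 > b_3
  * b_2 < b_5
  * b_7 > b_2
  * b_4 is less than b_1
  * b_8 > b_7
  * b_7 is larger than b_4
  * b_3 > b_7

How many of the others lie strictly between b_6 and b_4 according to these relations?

1

Chaining upward from b_4 reaches: b_7, b_1, b_8, b_3, b_5.
Chaining downward from b_6 reaches: b_2, b_7.
Strictly between b_4 and b_6 are those in both lists: b_7 — 1 element.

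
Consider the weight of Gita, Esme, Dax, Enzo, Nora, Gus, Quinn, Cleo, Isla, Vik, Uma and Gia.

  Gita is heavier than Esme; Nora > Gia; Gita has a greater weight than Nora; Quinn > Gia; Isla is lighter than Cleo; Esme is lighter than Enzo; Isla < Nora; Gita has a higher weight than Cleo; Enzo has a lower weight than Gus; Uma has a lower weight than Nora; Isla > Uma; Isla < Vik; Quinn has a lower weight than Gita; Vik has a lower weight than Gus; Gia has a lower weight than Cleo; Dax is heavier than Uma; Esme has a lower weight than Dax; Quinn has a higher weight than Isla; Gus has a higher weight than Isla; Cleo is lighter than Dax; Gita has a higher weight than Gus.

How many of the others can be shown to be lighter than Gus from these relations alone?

Directly below Gus: Isla, Enzo, Vik.
One step further: Uma, Esme (5 so far).
Nothing else is reachable below Gus; 5 in all.

5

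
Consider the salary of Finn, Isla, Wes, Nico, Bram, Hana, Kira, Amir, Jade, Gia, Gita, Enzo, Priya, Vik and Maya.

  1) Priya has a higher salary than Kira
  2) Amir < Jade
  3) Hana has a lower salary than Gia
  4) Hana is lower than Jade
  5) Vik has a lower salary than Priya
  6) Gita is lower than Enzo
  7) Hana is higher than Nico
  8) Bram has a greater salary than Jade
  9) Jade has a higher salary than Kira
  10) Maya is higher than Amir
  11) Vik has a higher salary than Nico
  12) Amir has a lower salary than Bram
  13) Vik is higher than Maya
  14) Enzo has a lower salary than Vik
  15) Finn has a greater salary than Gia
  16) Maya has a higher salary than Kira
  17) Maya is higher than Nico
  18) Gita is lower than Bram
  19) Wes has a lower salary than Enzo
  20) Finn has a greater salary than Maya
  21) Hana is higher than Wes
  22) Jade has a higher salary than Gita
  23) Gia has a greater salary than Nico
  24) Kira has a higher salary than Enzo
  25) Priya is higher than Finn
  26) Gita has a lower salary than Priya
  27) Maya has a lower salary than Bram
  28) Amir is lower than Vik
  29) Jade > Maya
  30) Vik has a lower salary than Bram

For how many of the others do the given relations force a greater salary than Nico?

8

From Nico the given relations immediately reach Hana, Maya, Vik, Gia.
From those, Jade, Finn, Priya, Bram — 8 in total.
Nothing else is reachable above Nico; 8 in all.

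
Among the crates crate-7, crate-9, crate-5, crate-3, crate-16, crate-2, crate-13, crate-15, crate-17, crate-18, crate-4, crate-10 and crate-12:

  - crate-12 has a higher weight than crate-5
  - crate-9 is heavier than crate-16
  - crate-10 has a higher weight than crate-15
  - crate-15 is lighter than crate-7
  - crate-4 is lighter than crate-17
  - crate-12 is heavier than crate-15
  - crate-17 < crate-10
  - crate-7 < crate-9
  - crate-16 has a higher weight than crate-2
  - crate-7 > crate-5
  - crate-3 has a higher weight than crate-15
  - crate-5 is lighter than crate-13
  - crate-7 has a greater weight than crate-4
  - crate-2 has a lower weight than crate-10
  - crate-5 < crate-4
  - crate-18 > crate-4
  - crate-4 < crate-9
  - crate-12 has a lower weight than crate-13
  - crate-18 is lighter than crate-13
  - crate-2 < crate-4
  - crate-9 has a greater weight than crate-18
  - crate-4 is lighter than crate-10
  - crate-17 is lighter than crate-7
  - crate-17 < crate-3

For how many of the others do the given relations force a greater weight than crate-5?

The elements the relations force above crate-5 are crate-12, crate-4, crate-17, crate-3, crate-18, crate-7, crate-9, crate-10, crate-13 — no chain reaches any other.
That is 9.

9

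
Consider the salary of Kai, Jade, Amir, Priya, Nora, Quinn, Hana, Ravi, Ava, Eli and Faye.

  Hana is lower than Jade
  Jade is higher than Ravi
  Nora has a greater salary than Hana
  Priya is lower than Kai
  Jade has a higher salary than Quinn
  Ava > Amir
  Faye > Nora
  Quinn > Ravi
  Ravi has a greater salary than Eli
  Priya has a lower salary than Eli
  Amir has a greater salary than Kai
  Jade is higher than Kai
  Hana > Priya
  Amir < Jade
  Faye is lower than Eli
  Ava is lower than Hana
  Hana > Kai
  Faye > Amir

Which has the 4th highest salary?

Eli

Chaining the given pairs: Priya < Kai < Amir < Ava < Hana < Nora < Faye < Eli < Ravi < Quinn < Jade.
Counting 4 from the largest end gives Eli.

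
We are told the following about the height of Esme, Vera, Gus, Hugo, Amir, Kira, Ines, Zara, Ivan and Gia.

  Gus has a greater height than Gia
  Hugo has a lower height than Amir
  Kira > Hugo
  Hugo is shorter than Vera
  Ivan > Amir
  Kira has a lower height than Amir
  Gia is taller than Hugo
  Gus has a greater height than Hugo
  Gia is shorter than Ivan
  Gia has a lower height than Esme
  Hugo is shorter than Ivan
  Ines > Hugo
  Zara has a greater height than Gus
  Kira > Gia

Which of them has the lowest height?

Chaining upward from Hugo: directly above it, Gia, Vera, Kira, Ines, Gus, Amir, Ivan; then Esme, Zara.
That covers every other element, and nothing is given below Hugo, so Hugo is the lowest height.

Hugo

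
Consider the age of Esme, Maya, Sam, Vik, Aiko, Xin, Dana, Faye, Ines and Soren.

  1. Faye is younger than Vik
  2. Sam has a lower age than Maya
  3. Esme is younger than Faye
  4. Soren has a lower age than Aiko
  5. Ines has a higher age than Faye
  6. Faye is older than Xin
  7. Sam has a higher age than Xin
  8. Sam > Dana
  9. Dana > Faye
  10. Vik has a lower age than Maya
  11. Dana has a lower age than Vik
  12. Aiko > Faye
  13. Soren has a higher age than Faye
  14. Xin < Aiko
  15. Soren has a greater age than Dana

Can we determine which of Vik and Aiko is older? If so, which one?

undetermined

Following every chain through Vik: above Vik we get Maya; below Vik we get Xin, Esme, Faye, Dana.
Aiko is not reached, and no chain runs the other way from Aiko to Vik.
So the given relations leave the order of Vik and Aiko undetermined.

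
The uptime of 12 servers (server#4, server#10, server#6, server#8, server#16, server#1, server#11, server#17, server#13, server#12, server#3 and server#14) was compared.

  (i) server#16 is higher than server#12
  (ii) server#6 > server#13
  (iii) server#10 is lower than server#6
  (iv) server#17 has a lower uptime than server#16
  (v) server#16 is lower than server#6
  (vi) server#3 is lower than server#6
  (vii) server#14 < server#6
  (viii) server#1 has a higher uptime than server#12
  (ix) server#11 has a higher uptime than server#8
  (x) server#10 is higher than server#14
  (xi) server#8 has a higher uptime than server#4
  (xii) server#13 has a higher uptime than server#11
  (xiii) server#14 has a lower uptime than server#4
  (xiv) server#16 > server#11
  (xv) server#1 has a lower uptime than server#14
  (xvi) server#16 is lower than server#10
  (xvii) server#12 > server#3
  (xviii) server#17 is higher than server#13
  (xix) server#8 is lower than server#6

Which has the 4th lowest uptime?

server#14

Chaining the given pairs: server#3 < server#12 < server#1 < server#14 < server#4 < server#8 < server#11 < server#13 < server#17 < server#16 < server#10 < server#6.
The 4th smallest is server#14.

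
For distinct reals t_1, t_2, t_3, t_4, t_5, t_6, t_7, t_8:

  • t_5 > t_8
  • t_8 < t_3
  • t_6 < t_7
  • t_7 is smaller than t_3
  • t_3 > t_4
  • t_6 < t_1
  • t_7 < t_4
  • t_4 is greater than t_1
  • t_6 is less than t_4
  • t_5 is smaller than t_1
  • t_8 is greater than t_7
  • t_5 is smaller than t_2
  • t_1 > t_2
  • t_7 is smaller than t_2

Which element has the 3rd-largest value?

Piecing the relations together gives one ordering: t_6 < t_7 < t_8 < t_5 < t_2 < t_1 < t_4 < t_3.
Counting 3 from the largest end gives t_1.

t_1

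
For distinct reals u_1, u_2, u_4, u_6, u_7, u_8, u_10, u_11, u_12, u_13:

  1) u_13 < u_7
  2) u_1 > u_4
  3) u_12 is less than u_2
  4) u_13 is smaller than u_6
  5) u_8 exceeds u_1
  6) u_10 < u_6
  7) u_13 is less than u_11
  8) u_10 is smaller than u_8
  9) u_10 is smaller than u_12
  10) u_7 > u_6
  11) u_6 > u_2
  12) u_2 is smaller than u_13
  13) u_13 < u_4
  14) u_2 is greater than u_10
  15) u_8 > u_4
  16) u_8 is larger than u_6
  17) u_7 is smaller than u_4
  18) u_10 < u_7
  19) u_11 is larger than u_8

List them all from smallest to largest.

u_10 < u_12 < u_2 < u_13 < u_6 < u_7 < u_4 < u_1 < u_8 < u_11

Nothing is placed below u_10, so it is least; from there u_10 < u_12; u_12 < u_2; u_2 < u_13; u_13 < u_6; u_6 < u_7; u_7 < u_4; u_4 < u_1; u_1 < u_8; u_8 < u_11, each given directly.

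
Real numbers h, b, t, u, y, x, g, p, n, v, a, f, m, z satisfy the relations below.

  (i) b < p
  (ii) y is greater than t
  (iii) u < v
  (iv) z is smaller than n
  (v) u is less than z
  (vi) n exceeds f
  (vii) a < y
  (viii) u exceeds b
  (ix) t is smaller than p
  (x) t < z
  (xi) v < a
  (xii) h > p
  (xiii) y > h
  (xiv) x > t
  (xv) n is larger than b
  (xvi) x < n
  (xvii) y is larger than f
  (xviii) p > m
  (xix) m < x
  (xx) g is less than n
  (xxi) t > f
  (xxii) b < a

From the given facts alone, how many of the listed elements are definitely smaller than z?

4

The elements the relations force below z are f, b, u, t — no chain reaches any other.
That is 4.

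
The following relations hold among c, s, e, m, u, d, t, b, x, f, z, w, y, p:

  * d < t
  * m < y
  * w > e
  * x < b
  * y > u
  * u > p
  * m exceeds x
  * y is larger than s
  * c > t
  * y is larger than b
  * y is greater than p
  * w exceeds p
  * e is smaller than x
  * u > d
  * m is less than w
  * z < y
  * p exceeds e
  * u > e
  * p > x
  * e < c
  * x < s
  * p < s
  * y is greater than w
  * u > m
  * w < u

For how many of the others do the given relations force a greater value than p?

The elements the relations force above p are s, w, u, y — no chain reaches any other.
That is 4.

4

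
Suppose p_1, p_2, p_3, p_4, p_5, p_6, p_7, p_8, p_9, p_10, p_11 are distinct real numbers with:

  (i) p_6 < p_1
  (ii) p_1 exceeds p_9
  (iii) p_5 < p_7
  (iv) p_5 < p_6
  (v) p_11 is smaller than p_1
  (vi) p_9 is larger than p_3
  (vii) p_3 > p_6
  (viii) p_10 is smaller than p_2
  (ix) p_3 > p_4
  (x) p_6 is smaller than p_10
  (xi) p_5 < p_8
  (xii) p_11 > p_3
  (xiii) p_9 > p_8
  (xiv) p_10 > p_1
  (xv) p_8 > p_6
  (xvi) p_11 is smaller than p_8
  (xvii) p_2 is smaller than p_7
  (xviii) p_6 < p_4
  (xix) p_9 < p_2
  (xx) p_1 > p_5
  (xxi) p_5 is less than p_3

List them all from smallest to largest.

p_5 < p_6 < p_4 < p_3 < p_11 < p_8 < p_9 < p_1 < p_10 < p_2 < p_7

The consecutive links are each given: p_5 < p_6; p_6 < p_4; p_4 < p_3; p_3 < p_11; p_11 < p_8; p_8 < p_9; p_9 < p_1; p_1 < p_10; p_10 < p_2; p_2 < p_7.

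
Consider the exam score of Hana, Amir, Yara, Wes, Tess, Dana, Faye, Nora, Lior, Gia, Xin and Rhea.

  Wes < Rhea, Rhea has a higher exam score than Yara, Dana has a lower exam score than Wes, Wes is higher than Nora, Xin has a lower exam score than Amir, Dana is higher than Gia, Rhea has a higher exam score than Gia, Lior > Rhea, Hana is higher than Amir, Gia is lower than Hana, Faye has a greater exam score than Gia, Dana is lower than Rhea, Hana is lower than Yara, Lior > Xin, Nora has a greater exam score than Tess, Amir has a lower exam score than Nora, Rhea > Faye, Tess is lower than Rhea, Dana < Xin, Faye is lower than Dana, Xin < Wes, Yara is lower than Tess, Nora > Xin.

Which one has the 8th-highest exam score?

Chaining the given pairs: Gia < Faye < Dana < Xin < Amir < Hana < Yara < Tess < Nora < Wes < Rhea < Lior.
Counting 8 from the largest end gives Amir.

Amir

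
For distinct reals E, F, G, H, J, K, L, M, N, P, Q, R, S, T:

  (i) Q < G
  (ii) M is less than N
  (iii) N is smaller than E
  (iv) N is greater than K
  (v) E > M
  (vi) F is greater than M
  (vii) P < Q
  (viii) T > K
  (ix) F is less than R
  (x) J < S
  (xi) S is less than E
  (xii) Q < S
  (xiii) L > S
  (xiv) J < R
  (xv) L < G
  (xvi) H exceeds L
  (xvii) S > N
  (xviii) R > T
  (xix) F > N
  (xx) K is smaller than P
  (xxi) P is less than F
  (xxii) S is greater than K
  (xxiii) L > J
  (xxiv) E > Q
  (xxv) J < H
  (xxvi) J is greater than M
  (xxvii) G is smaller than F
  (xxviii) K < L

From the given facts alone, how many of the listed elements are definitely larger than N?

7

Directly above N: S, E, F.
One step further: L, R (5 so far).
One step further: H, G (7 so far).
Nothing else is reachable above N; 7 in all.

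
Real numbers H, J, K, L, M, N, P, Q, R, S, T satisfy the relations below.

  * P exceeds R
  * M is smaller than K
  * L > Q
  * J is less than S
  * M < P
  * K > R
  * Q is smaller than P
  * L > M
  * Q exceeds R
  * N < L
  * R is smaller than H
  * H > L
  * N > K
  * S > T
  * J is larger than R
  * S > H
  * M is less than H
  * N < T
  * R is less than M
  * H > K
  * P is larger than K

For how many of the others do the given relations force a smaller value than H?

6

Directly below H: R, M, K, L.
One step further: Q, N (6 so far).
No other element is forced below H by the given relations, so the count is 6.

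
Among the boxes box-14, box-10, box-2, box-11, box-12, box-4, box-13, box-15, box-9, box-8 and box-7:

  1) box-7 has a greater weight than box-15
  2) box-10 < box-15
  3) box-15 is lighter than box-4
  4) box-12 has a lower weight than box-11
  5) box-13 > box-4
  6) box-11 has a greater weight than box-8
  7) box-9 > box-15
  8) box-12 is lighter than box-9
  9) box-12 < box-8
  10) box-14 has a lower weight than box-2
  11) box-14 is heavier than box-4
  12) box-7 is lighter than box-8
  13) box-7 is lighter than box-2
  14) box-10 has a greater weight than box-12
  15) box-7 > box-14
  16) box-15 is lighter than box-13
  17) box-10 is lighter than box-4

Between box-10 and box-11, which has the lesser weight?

box-10

Link the given pairs in sequence: box-10 < box-15; box-15 < box-4; box-4 < box-14; box-14 < box-7; box-7 < box-8; box-8 < box-11.
Chaining these gives box-10 < box-15 < box-4 < box-14 < box-7 < box-8 < box-11.
So box-10 < box-11; box-10 is the lighter of the two.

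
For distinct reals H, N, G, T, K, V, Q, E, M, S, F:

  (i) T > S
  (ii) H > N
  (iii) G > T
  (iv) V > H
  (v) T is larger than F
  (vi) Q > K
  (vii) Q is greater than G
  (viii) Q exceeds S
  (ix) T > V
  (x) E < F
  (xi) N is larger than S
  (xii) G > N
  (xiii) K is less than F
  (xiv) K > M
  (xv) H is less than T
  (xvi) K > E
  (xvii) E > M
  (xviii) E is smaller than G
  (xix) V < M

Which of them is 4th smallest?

Chaining the given pairs: S < N < H < V < M < E < K < F < T < G < Q.
The 4th smallest is V.

V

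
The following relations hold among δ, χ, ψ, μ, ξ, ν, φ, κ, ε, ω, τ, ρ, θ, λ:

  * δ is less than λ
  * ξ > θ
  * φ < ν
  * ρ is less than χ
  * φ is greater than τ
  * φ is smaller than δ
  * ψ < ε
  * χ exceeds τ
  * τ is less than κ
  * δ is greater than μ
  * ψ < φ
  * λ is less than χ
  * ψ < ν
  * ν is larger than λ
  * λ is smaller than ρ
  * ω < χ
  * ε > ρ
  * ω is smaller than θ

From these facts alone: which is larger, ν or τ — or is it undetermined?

ν

Following the relations from τ: τ < φ < δ < λ < ν.
So ν is larger.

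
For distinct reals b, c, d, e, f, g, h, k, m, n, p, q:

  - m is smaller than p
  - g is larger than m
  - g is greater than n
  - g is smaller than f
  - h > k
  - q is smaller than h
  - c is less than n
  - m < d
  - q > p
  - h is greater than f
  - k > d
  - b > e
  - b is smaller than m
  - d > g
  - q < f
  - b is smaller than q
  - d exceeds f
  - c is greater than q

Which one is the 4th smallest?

The consecutive relations fix a unique order: e < b < m < p < q < c < n < g < f < d < k < h.
Counting 4 from the smallest end gives p.

p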